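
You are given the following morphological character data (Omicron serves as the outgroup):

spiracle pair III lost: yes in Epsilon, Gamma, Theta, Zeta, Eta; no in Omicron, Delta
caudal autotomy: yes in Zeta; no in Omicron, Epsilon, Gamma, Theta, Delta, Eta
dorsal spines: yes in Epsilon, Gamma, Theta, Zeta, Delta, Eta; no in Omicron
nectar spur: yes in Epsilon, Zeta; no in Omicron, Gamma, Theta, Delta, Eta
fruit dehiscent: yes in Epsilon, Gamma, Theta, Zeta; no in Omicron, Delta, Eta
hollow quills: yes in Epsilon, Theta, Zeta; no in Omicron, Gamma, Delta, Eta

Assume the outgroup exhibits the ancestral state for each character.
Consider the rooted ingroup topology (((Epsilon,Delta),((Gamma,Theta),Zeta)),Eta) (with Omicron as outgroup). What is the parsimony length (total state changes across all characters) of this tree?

11

Map each character onto (((Epsilon,Delta),((Gamma,Theta),Zeta)),Eta) (rooted by Omicron) and count the minimum state changes it requires (Fitch parsimony):
spiracle pair III lost: 2; caudal autotomy: 1; dorsal spines: 1; nectar spur: 2; fruit dehiscent: 2; hollow quills: 3.
Total tree length = 11.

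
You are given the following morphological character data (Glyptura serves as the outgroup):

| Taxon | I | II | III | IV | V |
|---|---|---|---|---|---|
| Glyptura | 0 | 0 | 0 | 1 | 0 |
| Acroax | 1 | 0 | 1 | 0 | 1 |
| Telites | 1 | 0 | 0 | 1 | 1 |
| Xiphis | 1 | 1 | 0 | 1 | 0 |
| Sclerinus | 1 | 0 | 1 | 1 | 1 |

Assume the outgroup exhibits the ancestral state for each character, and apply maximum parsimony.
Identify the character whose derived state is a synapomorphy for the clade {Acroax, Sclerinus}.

Character polarity is set by the outgroup: the derived state is whichever differs from the outgroup's state, so for IV the derived state is '0', and for the remaining characters it is '1'.
All ingroup taxa share the derived state '1' for I; it defines the ingroup but does not resolve relationships within it.
II: derived state '1' in Xiphis only — an autapomorphy, so it tells us nothing about relationships among taxa.
III: derived state '1' in Acroax and Sclerinus only — synapomorphy for {Acroax, Sclerinus}.
IV: derived state '0' in Acroax only — an autapomorphy, so it tells us nothing about relationships among taxa.
V: derived state '1' in Acroax, Sclerinus, and Telites only — synapomorphy for {Acroax, Sclerinus, Telites}.
Most parsimonious ingroup topology: (((Acroax,Sclerinus),Telites),Xiphis).
The clade {Acroax, Sclerinus} is supported by III: its derived state '1' occurs in exactly those taxa and in no other taxon (including the outgroup).

III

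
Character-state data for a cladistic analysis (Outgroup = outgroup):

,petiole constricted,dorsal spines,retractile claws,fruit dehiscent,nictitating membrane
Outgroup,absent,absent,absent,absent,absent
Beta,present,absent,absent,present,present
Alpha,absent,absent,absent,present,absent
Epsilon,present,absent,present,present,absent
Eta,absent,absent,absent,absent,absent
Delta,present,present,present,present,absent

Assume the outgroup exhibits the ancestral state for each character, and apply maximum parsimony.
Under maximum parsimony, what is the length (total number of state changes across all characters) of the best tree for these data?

5

The outgroup has state 'absent' for every character, so 'present' is the derived state throughout.
petiole constricted (derived state 'present') is shared by Beta, Delta, and Epsilon — a synapomorphy uniting that clade.
dorsal spines (derived state 'present') is unique to Delta (autapomorphy; uninformative for grouping).
Only Delta and Epsilon show the derived state 'present' for retractile claws, supporting them as a clade.
fruit dehiscent (derived state 'present') is shared by Alpha, Beta, Delta, and Epsilon — a synapomorphy uniting that clade.
nictitating membrane: derived state 'present' in Beta only — an autapomorphy, so it tells us nothing about relationships among taxa.
Most parsimonious ingroup topology: (((Beta,(Delta,Epsilon)),Alpha),Eta).
Changes per character on this tree: petiole constricted: 1; dorsal spines: 1; retractile claws: 1; fruit dehiscent: 1; nictitating membrane: 1.
Total = 5.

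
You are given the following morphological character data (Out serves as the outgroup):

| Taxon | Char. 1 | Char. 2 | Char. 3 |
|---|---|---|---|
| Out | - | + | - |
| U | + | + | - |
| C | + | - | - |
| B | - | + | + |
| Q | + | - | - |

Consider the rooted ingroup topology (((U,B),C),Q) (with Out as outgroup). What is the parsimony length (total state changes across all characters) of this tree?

5

Map each character onto (((U,B),C),Q) (rooted by Out) and count the minimum state changes it requires (Fitch parsimony):
Char. 1: 2; Char. 2: 2; Char. 3: 1.
Total tree length = 5.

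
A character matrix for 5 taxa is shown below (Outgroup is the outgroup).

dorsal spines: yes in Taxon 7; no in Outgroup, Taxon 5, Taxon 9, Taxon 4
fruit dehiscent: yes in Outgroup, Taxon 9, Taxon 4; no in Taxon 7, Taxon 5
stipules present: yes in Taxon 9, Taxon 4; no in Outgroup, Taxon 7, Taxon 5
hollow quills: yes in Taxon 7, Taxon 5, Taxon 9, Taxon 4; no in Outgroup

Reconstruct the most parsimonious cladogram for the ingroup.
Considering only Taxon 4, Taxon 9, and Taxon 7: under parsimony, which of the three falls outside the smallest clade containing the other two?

Character polarity is set by the outgroup: the derived state is whichever differs from the outgroup's state, so for fruit dehiscent the derived state is 'no', and for the remaining characters it is 'yes'.
dorsal spines: derived state 'yes' in Taxon 7 only — an autapomorphy, so it tells us nothing about relationships among taxa.
fruit dehiscent: derived state 'no' in Taxon 5 and Taxon 7 only — synapomorphy for {Taxon 5, Taxon 7}.
stipules present (derived state 'yes') is shared by Taxon 4 and Taxon 9 — a synapomorphy uniting that clade.
hollow quills (derived state 'yes') is shared by all ingroup taxa — unites the whole ingroup.
Most parsimonious ingroup topology: ((Taxon 7,Taxon 5),(Taxon 9,Taxon 4)).
Taxon 9 and Taxon 4 share a more recent common ancestor with each other than either does with Taxon 7, so Taxon 7 is the least closely related of the three.

Taxon 7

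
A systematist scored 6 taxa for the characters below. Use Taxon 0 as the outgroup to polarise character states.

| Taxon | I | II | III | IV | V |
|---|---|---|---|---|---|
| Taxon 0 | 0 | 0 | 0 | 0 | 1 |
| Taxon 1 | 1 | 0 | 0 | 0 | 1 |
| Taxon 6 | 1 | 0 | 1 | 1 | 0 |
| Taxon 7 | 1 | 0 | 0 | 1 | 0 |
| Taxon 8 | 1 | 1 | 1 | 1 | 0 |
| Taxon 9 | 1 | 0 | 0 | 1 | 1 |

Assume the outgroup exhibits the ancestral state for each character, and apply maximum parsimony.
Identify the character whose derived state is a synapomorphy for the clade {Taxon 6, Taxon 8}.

III

Character polarity is set by the outgroup: the derived state is whichever differs from the outgroup's state, so for V the derived state is '0', and for the remaining characters it is '1'.
I (derived state '1') is shared by all ingroup taxa — unites the whole ingroup.
II: derived state '1' in Taxon 8 only — an autapomorphy, so it tells us nothing about relationships among taxa.
III: derived state '1' in Taxon 6 and Taxon 8 only — synapomorphy for {Taxon 6, Taxon 8}.
IV: derived state '1' in Taxon 6, Taxon 7, Taxon 8, and Taxon 9 only — synapomorphy for {Taxon 6, Taxon 7, Taxon 8, Taxon 9}.
V (derived state '0') is shared by Taxon 6, Taxon 7, and Taxon 8 — a synapomorphy uniting that clade.
Most parsimonious ingroup topology: (Taxon 1,(((Taxon 6,Taxon 8),Taxon 7),Taxon 9)).
The clade {Taxon 6, Taxon 8} is supported by III: its derived state '1' occurs in exactly those taxa and in no other taxon (including the outgroup).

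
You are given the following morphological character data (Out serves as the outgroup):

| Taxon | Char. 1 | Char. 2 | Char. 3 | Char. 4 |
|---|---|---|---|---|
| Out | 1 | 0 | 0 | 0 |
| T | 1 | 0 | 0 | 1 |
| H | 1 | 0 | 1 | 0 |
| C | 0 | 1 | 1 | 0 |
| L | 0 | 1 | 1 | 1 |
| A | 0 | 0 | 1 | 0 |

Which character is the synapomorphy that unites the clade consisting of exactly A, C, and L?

Char. 1

Character polarity is set by the outgroup: the derived state is whichever differs from the outgroup's state, so for Char. 1 the derived state is '0', and for the remaining characters it is '1'.
Only A, C, and L show the derived state '0' for Char. 1, supporting them as a clade.
Only C and L show the derived state '1' for Char. 2, supporting them as a clade.
Char. 3 (derived state '1') is shared by A, C, H, and L — a synapomorphy uniting that clade.
Char. 4 groups L and T, which is incompatible with the clades supported by the remaining characters; treating it as convergent (homoplasy) costs fewer steps than any alternative tree.
Most parsimonious ingroup topology: (T,(H,((C,L),A))).
The clade {A, C, L} is supported by Char. 1: its derived state '0' occurs in exactly those taxa and in no other taxon (including the outgroup).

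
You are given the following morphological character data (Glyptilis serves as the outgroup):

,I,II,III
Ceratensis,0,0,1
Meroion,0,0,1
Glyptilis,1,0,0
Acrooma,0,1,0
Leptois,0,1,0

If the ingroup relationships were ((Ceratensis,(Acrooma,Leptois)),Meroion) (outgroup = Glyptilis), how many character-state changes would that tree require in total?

4

Map each character onto ((Ceratensis,(Acrooma,Leptois)),Meroion) (rooted by Glyptilis) and count the minimum state changes it requires (Fitch parsimony):
I: 1; II: 1; III: 2.
Total tree length = 4.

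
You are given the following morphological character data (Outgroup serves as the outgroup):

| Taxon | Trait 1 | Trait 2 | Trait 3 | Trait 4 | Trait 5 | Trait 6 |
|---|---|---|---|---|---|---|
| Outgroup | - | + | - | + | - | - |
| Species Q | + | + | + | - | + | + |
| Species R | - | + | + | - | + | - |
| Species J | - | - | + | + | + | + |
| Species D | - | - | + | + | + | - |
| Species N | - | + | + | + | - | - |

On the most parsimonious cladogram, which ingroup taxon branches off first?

Species N

Character polarity is set by the outgroup: the derived state is whichever differs from the outgroup's state, so for Trait 2, Trait 4 the derived state is '-', and for the remaining characters it is '+'.
Trait 1 (derived state '+') is unique to Species Q (autapomorphy; uninformative for grouping).
Trait 2: derived state '-' in Species D and Species J only — synapomorphy for {Species D, Species J}.
All ingroup taxa share the derived state '+' for Trait 3; it defines the ingroup but does not resolve relationships within it.
Trait 4: derived state '-' in Species Q and Species R only — synapomorphy for {Species Q, Species R}.
Trait 5 (derived state '+') is shared by Species D, Species J, Species Q, and Species R — a synapomorphy uniting that clade.
Trait 6 groups Species J and Species Q, which is incompatible with the clades supported by the remaining characters; treating it as convergent (homoplasy) costs fewer steps than any alternative tree.
Most parsimonious ingroup topology: (((Species Q,Species R),(Species J,Species D)),Species N).
Species N is sister to the clade containing all other ingroup taxa, so it is the earliest-diverging (most basal) ingroup lineage.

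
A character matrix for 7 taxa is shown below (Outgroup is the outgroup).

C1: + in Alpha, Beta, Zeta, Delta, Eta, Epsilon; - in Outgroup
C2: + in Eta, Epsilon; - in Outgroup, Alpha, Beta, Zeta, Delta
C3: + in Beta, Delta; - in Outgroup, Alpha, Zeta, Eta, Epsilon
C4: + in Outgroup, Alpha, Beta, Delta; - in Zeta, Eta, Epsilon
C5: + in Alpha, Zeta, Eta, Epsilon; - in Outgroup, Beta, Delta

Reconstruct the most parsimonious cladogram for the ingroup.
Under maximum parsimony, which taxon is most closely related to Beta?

Delta

Character polarity is set by the outgroup: the derived state is whichever differs from the outgroup's state, so for C4 the derived state is '-', and for the remaining characters it is '+'.
All ingroup taxa share the derived state '+' for C1; it defines the ingroup but does not resolve relationships within it.
C2 (derived state '+') is shared by Epsilon and Eta — a synapomorphy uniting that clade.
C3 (derived state '+') is shared by Beta and Delta — a synapomorphy uniting that clade.
C4 (derived state '-') is shared by Epsilon, Eta, and Zeta — a synapomorphy uniting that clade.
C5 (derived state '+') is shared by Alpha, Epsilon, Eta, and Zeta — a synapomorphy uniting that clade.
Most parsimonious ingroup topology: ((Alpha,(Zeta,(Eta,Epsilon))),(Beta,Delta)).
Beta and Delta form a cherry on this tree, so they are sister taxa.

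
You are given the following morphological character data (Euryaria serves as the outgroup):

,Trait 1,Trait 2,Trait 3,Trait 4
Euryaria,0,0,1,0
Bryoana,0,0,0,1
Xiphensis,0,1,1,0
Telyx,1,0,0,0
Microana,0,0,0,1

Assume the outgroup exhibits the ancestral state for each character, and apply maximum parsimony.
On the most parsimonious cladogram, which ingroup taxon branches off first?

Xiphensis

Character polarity is set by the outgroup: the derived state is whichever differs from the outgroup's state, so for Trait 3 the derived state is '0', and for the remaining characters it is '1'.
Trait 1 (derived state '1') is unique to Telyx (autapomorphy; uninformative for grouping).
Trait 2 (derived state '1') is unique to Xiphensis (autapomorphy; uninformative for grouping).
Trait 3: derived state '0' in Bryoana, Microana, and Telyx only — synapomorphy for {Bryoana, Microana, Telyx}.
Only Bryoana and Microana show the derived state '1' for Trait 4, supporting them as a clade.
Most parsimonious ingroup topology: (((Bryoana,Microana),Telyx),Xiphensis).
Xiphensis is sister to the clade containing all other ingroup taxa, so it is the earliest-diverging (most basal) ingroup lineage.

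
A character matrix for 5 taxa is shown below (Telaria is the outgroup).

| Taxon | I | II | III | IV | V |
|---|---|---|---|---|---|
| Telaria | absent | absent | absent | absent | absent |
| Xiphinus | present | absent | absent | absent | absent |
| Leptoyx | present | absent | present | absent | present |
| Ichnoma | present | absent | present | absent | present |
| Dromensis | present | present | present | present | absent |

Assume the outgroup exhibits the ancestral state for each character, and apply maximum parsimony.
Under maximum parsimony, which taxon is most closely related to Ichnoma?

The outgroup has state 'absent' for every character, so 'present' is the derived state throughout.
All ingroup taxa share the derived state 'present' for I; it defines the ingroup but does not resolve relationships within it.
II (derived state 'present') is unique to Dromensis (autapomorphy; uninformative for grouping).
Only Dromensis, Ichnoma, and Leptoyx show the derived state 'present' for III, supporting them as a clade.
IV: derived state 'present' in Dromensis only — an autapomorphy, so it tells us nothing about relationships among taxa.
V (derived state 'present') is shared by Ichnoma and Leptoyx — a synapomorphy uniting that clade.
Most parsimonious ingroup topology: (Xiphinus,((Leptoyx,Ichnoma),Dromensis)).
Ichnoma and Leptoyx form a cherry on this tree, so they are sister taxa.

Leptoyx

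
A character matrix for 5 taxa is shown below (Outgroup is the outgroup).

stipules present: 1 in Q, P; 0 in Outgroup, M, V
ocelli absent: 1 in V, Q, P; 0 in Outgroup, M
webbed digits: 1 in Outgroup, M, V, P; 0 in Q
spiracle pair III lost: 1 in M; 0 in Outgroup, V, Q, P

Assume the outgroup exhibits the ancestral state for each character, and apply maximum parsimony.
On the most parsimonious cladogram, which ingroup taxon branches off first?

Character polarity is set by the outgroup: the derived state is whichever differs from the outgroup's state, so for webbed digits the derived state is '0', and for the remaining characters it is '1'.
stipules present (derived state '1') is shared by P and Q — a synapomorphy uniting that clade.
ocelli absent (derived state '1') is shared by P, Q, and V — a synapomorphy uniting that clade.
webbed digits: derived state '0' in Q only — an autapomorphy, so it tells us nothing about relationships among taxa.
spiracle pair III lost (derived state '1') is unique to M (autapomorphy; uninformative for grouping).
Most parsimonious ingroup topology: (M,(V,(Q,P))).
M is sister to the clade containing all other ingroup taxa, so it is the earliest-diverging (most basal) ingroup lineage.

M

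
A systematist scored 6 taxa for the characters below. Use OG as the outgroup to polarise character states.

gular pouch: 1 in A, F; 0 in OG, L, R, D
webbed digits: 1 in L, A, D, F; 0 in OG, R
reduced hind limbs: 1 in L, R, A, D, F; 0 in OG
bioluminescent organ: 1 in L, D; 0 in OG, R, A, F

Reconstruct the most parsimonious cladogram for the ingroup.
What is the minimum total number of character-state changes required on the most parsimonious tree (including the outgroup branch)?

The outgroup has state '0' for every character, so '1' is the derived state throughout.
Only A and F show the derived state '1' for gular pouch, supporting them as a clade.
webbed digits (derived state '1') is shared by A, D, F, and L — a synapomorphy uniting that clade.
All ingroup taxa share the derived state '1' for reduced hind limbs; it defines the ingroup but does not resolve relationships within it.
bioluminescent organ (derived state '1') is shared by D and L — a synapomorphy uniting that clade.
Most parsimonious ingroup topology: (((L,D),(A,F)),R).
Changes per character on this tree: gular pouch: 1; webbed digits: 1; reduced hind limbs: 1; bioluminescent organ: 1.
Total = 4.

4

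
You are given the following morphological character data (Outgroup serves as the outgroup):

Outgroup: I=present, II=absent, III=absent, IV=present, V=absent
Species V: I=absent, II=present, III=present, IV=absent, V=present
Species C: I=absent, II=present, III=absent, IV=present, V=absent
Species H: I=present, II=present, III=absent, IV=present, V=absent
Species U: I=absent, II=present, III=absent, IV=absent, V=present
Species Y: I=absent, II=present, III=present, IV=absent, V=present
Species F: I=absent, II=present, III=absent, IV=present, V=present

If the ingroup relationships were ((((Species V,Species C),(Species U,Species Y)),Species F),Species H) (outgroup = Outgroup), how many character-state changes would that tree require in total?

8

Map each character onto ((((Species V,Species C),(Species U,Species Y)),Species F),Species H) (rooted by Outgroup) and count the minimum state changes it requires (Fitch parsimony):
I: 1; II: 1; III: 2; IV: 2; V: 2.
Total tree length = 8.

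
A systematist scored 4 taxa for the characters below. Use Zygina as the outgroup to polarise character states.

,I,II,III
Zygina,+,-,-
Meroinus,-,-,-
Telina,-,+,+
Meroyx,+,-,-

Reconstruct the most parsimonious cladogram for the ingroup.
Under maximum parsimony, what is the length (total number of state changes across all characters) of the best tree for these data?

Character polarity is set by the outgroup: the derived state is whichever differs from the outgroup's state, so for I the derived state is '-', and for the remaining characters it is '+'.
Only Meroinus and Telina show the derived state '-' for I, supporting them as a clade.
II (derived state '+') is unique to Telina (autapomorphy; uninformative for grouping).
III: derived state '+' in Telina only — an autapomorphy, so it tells us nothing about relationships among taxa.
Most parsimonious ingroup topology: ((Meroinus,Telina),Meroyx).
Changes per character on this tree: I: 1; II: 1; III: 1.
Total = 3.

3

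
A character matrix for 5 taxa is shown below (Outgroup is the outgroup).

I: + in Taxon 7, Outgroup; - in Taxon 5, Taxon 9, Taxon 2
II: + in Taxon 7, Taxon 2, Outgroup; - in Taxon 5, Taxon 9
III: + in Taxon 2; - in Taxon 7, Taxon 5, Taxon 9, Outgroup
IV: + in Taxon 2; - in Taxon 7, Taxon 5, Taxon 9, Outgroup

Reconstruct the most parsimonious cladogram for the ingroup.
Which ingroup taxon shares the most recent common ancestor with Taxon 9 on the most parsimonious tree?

Character polarity is set by the outgroup: the derived state is whichever differs from the outgroup's state, so for I, II the derived state is '-', and for the remaining characters it is '+'.
I (derived state '-') is shared by Taxon 2, Taxon 5, and Taxon 9 — a synapomorphy uniting that clade.
II (derived state '-') is shared by Taxon 5 and Taxon 9 — a synapomorphy uniting that clade.
III: derived state '+' in Taxon 2 only — an autapomorphy, so it tells us nothing about relationships among taxa.
IV: derived state '+' in Taxon 2 only — an autapomorphy, so it tells us nothing about relationships among taxa.
Most parsimonious ingroup topology: (Taxon 7,((Taxon 9,Taxon 5),Taxon 2)).
Taxon 9 and Taxon 5 form a cherry on this tree, so they are sister taxa.

Taxon 5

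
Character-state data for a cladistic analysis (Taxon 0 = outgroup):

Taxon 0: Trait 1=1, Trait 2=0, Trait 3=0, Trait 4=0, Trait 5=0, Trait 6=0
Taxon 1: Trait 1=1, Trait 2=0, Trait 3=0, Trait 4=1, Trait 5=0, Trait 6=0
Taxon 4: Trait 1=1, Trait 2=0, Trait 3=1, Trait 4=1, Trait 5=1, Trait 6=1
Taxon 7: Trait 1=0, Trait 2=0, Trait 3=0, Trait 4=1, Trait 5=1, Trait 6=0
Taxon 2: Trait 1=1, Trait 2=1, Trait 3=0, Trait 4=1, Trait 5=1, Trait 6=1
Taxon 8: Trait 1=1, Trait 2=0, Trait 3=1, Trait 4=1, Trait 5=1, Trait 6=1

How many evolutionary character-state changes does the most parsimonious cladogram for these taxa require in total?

Character polarity is set by the outgroup: the derived state is whichever differs from the outgroup's state, so for Trait 1 the derived state is '0', and for the remaining characters it is '1'.
Trait 1 (derived state '0') is unique to Taxon 7 (autapomorphy; uninformative for grouping).
Trait 2 (derived state '1') is unique to Taxon 2 (autapomorphy; uninformative for grouping).
Only Taxon 4 and Taxon 8 show the derived state '1' for Trait 3, supporting them as a clade.
All ingroup taxa share the derived state '1' for Trait 4; it defines the ingroup but does not resolve relationships within it.
Trait 5: derived state '1' in Taxon 2, Taxon 4, Taxon 7, and Taxon 8 only — synapomorphy for {Taxon 2, Taxon 4, Taxon 7, Taxon 8}.
Trait 6: derived state '1' in Taxon 2, Taxon 4, and Taxon 8 only — synapomorphy for {Taxon 2, Taxon 4, Taxon 8}.
Most parsimonious ingroup topology: (Taxon 1,(((Taxon 4,Taxon 8),Taxon 2),Taxon 7)).
Changes per character on this tree: Trait 1: 1; Trait 2: 1; Trait 3: 1; Trait 4: 1; Trait 5: 1; Trait 6: 1.
Total = 6.

6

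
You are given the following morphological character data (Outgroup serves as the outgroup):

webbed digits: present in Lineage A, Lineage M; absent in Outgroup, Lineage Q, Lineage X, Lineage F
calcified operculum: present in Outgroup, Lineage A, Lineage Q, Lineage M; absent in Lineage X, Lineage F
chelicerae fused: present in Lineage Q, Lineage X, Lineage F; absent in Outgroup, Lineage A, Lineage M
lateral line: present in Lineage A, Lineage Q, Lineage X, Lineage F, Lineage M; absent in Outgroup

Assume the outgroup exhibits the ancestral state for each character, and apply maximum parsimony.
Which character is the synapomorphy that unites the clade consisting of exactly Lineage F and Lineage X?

Character polarity is set by the outgroup: the derived state is whichever differs from the outgroup's state, so for calcified operculum the derived state is 'absent', and for the remaining characters it is 'present'.
Only Lineage A and Lineage M show the derived state 'present' for webbed digits, supporting them as a clade.
calcified operculum: derived state 'absent' in Lineage F and Lineage X only — synapomorphy for {Lineage F, Lineage X}.
Only Lineage F, Lineage Q, and Lineage X show the derived state 'present' for chelicerae fused, supporting them as a clade.
lateral line (derived state 'present') is shared by all ingroup taxa — unites the whole ingroup.
Most parsimonious ingroup topology: ((Lineage A,Lineage M),(Lineage Q,(Lineage X,Lineage F))).
The clade {Lineage F, Lineage X} is supported by calcified operculum: its derived state 'absent' occurs in exactly those taxa and in no other taxon (including the outgroup).

calcified operculum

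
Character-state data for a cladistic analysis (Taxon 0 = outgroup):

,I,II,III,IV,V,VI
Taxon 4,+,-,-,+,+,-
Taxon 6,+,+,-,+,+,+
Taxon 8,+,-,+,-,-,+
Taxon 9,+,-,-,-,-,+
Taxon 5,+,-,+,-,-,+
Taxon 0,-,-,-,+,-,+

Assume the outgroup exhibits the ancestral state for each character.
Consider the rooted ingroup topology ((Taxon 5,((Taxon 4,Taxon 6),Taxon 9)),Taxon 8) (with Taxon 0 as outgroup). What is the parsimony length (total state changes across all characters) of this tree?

Map each character onto ((Taxon 5,((Taxon 4,Taxon 6),Taxon 9)),Taxon 8) (rooted by Taxon 0) and count the minimum state changes it requires (Fitch parsimony):
I: 1; II: 1; III: 2; IV: 2; V: 1; VI: 1.
Total tree length = 8.

8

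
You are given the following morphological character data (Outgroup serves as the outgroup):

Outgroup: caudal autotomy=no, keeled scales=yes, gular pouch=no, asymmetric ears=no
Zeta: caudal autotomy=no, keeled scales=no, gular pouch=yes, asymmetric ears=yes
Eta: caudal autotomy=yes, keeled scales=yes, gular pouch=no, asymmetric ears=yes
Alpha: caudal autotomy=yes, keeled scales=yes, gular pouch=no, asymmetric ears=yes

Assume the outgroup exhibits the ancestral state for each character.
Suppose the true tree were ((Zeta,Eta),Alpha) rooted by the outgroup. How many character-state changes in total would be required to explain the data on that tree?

Map each character onto ((Zeta,Eta),Alpha) (rooted by Outgroup) and count the minimum state changes it requires (Fitch parsimony):
caudal autotomy: 2; keeled scales: 1; gular pouch: 1; asymmetric ears: 1.
Total tree length = 5.

5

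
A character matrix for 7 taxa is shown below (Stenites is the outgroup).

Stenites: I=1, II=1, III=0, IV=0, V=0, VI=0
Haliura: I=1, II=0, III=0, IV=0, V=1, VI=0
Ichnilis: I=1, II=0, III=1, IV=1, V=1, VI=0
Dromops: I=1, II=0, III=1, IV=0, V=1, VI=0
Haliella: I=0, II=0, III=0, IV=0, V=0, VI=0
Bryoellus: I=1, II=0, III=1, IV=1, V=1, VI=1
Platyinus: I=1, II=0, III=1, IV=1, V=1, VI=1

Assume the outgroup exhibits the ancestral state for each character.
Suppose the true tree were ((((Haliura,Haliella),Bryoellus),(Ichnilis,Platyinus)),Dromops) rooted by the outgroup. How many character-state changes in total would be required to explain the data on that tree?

10

Map each character onto ((((Haliura,Haliella),Bryoellus),(Ichnilis,Platyinus)),Dromops) (rooted by Stenites) and count the minimum state changes it requires (Fitch parsimony):
I: 1; II: 1; III: 2; IV: 2; V: 2; VI: 2.
Total tree length = 10.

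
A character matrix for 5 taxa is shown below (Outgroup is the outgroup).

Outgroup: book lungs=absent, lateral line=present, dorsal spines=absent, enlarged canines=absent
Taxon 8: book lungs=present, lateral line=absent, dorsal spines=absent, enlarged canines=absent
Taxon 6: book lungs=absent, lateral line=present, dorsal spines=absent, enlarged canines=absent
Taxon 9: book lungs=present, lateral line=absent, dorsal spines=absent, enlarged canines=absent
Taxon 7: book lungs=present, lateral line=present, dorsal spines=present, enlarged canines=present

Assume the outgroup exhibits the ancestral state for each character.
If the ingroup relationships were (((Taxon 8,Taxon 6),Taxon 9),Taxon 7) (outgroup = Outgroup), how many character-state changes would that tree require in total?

6

Map each character onto (((Taxon 8,Taxon 6),Taxon 9),Taxon 7) (rooted by Outgroup) and count the minimum state changes it requires (Fitch parsimony):
book lungs: 2; lateral line: 2; dorsal spines: 1; enlarged canines: 1.
Total tree length = 6.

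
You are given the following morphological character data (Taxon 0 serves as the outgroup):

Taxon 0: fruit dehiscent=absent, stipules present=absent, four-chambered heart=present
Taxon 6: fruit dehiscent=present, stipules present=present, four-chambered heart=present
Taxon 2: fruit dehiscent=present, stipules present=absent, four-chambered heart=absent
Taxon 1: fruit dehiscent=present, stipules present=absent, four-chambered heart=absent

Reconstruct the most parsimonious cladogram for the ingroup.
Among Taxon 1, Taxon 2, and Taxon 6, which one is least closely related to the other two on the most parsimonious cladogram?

Character polarity is set by the outgroup: the derived state is whichever differs from the outgroup's state, so for four-chambered heart the derived state is 'absent', and for the remaining characters it is 'present'.
fruit dehiscent (derived state 'present') is shared by all ingroup taxa — unites the whole ingroup.
stipules present (derived state 'present') is unique to Taxon 6 (autapomorphy; uninformative for grouping).
four-chambered heart (derived state 'absent') is shared by Taxon 1 and Taxon 2 — a synapomorphy uniting that clade.
Most parsimonious ingroup topology: (Taxon 6,(Taxon 2,Taxon 1)).
Taxon 1 and Taxon 2 share a more recent common ancestor with each other than either does with Taxon 6, so Taxon 6 is the least closely related of the three.

Taxon 6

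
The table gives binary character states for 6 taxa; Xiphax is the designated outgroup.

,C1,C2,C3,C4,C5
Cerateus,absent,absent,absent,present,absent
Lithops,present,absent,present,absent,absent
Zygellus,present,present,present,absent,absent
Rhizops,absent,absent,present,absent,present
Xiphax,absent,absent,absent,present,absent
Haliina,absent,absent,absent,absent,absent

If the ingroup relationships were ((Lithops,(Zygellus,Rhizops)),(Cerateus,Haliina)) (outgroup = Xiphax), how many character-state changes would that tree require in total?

7

Map each character onto ((Lithops,(Zygellus,Rhizops)),(Cerateus,Haliina)) (rooted by Xiphax) and count the minimum state changes it requires (Fitch parsimony):
C1: 2; C2: 1; C3: 1; C4: 2; C5: 1.
Total tree length = 7.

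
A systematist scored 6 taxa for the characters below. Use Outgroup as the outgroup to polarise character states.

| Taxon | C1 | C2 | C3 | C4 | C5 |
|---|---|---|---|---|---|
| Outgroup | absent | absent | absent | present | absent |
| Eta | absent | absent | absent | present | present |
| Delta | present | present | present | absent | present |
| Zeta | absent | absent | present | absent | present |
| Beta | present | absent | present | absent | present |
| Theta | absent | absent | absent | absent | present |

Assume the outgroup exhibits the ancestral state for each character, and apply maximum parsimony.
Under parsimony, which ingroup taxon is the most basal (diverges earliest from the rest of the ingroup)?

Character polarity is set by the outgroup: the derived state is whichever differs from the outgroup's state, so for C4 the derived state is 'absent', and for the remaining characters it is 'present'.
C1 (derived state 'present') is shared by Beta and Delta — a synapomorphy uniting that clade.
C2 (derived state 'present') is unique to Delta (autapomorphy; uninformative for grouping).
C3 (derived state 'present') is shared by Beta, Delta, and Zeta — a synapomorphy uniting that clade.
C4: derived state 'absent' in Beta, Delta, Theta, and Zeta only — synapomorphy for {Beta, Delta, Theta, Zeta}.
C5 (derived state 'present') is shared by all ingroup taxa — unites the whole ingroup.
Most parsimonious ingroup topology: (Eta,(((Delta,Beta),Zeta),Theta)).
Eta is sister to the clade containing all other ingroup taxa, so it is the earliest-diverging (most basal) ingroup lineage.

Eta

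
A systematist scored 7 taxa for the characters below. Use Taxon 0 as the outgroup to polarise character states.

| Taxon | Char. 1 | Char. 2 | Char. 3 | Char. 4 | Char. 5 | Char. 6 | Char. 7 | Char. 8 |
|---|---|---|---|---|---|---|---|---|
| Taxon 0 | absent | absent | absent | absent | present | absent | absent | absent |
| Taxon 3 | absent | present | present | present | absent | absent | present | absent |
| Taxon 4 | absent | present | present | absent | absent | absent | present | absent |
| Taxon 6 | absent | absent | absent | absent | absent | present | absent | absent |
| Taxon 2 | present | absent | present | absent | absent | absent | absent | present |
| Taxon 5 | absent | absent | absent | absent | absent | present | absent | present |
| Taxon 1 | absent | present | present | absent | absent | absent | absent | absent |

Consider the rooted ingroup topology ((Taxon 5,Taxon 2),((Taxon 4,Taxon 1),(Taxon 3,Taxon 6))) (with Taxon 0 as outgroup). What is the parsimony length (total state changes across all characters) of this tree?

Map each character onto ((Taxon 5,Taxon 2),((Taxon 4,Taxon 1),(Taxon 3,Taxon 6))) (rooted by Taxon 0) and count the minimum state changes it requires (Fitch parsimony):
Char. 1: 1; Char. 2: 2; Char. 3: 3; Char. 4: 1; Char. 5: 1; Char. 6: 2; Char. 7: 2; Char. 8: 1.
Total tree length = 13.

13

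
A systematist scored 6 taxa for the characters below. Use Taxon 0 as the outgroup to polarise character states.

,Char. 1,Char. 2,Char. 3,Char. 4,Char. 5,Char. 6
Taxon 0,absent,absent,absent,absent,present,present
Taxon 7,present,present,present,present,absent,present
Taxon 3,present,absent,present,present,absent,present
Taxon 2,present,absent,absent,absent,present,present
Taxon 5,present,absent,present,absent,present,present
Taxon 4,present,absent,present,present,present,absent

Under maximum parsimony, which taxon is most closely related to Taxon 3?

Character polarity is set by the outgroup: the derived state is whichever differs from the outgroup's state, so for Char. 5, Char. 6 the derived state is 'absent', and for the remaining characters it is 'present'.
Char. 1 (derived state 'present') is shared by all ingroup taxa — unites the whole ingroup.
Char. 2: derived state 'present' in Taxon 7 only — an autapomorphy, so it tells us nothing about relationships among taxa.
Only Taxon 3, Taxon 4, Taxon 5, and Taxon 7 show the derived state 'present' for Char. 3, supporting them as a clade.
Char. 4: derived state 'present' in Taxon 3, Taxon 4, and Taxon 7 only — synapomorphy for {Taxon 3, Taxon 4, Taxon 7}.
Char. 5 (derived state 'absent') is shared by Taxon 3 and Taxon 7 — a synapomorphy uniting that clade.
Char. 6 (derived state 'absent') is unique to Taxon 4 (autapomorphy; uninformative for grouping).
Most parsimonious ingroup topology: ((((Taxon 7,Taxon 3),Taxon 4),Taxon 5),Taxon 2).
Taxon 3 and Taxon 7 form a cherry on this tree, so they are sister taxa.

Taxon 7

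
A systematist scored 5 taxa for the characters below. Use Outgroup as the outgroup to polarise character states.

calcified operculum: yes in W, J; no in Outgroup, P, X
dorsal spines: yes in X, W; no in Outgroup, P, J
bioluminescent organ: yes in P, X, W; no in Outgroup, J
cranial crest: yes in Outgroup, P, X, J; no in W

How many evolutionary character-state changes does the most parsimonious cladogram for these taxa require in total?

Character polarity is set by the outgroup: the derived state is whichever differs from the outgroup's state, so for cranial crest the derived state is 'no', and for the remaining characters it is 'yes'.
calcified operculum (state 'yes') occurs in J and W but conflicts with the nesting implied by the other characters — most parsimoniously interpreted as homoplasy.
dorsal spines: derived state 'yes' in W and X only — synapomorphy for {W, X}.
bioluminescent organ: derived state 'yes' in P, W, and X only — synapomorphy for {P, W, X}.
cranial crest: derived state 'no' in W only — an autapomorphy, so it tells us nothing about relationships among taxa.
Most parsimonious ingroup topology: ((P,(X,W)),J).
Changes per character on this tree: calcified operculum: 2; dorsal spines: 1; bioluminescent organ: 1; cranial crest: 1.
Total = 5.

5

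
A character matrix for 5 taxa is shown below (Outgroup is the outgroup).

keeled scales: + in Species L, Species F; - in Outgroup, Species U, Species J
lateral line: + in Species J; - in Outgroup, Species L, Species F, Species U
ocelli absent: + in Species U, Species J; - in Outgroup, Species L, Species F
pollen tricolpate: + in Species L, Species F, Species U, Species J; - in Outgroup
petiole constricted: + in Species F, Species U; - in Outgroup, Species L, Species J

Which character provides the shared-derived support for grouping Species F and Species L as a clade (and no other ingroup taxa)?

keeled scales

The outgroup has state '-' for every character, so '+' is the derived state throughout.
keeled scales (derived state '+') is shared by Species F and Species L — a synapomorphy uniting that clade.
lateral line (derived state '+') is unique to Species J (autapomorphy; uninformative for grouping).
ocelli absent (derived state '+') is shared by Species J and Species U — a synapomorphy uniting that clade.
All ingroup taxa share the derived state '+' for pollen tricolpate; it defines the ingroup but does not resolve relationships within it.
petiole constricted groups Species F and Species U, which is incompatible with the clades supported by the remaining characters; treating it as convergent (homoplasy) costs fewer steps than any alternative tree.
Most parsimonious ingroup topology: ((Species L,Species F),(Species U,Species J)).
The clade {Species F, Species L} is supported by keeled scales: its derived state '+' occurs in exactly those taxa and in no other taxon (including the outgroup).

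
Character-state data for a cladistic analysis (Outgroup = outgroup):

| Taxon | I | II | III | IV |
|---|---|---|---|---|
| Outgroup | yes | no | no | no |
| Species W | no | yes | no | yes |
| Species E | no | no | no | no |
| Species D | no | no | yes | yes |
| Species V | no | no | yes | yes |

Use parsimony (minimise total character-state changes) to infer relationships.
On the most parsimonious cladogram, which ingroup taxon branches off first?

Species E

Character polarity is set by the outgroup: the derived state is whichever differs from the outgroup's state, so for I the derived state is 'no', and for the remaining characters it is 'yes'.
I (derived state 'no') is shared by all ingroup taxa — unites the whole ingroup.
II: derived state 'yes' in Species W only — an autapomorphy, so it tells us nothing about relationships among taxa.
III (derived state 'yes') is shared by Species D and Species V — a synapomorphy uniting that clade.
Only Species D, Species V, and Species W show the derived state 'yes' for IV, supporting them as a clade.
Most parsimonious ingroup topology: ((Species W,(Species D,Species V)),Species E).
Species E is sister to the clade containing all other ingroup taxa, so it is the earliest-diverging (most basal) ingroup lineage.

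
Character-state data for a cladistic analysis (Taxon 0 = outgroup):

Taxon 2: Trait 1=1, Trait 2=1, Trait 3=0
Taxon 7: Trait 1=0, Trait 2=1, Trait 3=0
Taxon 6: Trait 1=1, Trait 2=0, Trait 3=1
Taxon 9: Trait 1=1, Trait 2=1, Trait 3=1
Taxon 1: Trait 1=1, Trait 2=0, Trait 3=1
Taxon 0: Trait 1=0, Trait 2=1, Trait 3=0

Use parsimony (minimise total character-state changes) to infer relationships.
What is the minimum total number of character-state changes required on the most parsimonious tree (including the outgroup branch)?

3

Character polarity is set by the outgroup: the derived state is whichever differs from the outgroup's state, so for Trait 2 the derived state is '0', and for the remaining characters it is '1'.
Trait 1: derived state '1' in Taxon 1, Taxon 2, Taxon 6, and Taxon 9 only — synapomorphy for {Taxon 1, Taxon 2, Taxon 6, Taxon 9}.
Trait 2 (derived state '0') is shared by Taxon 1 and Taxon 6 — a synapomorphy uniting that clade.
Only Taxon 1, Taxon 6, and Taxon 9 show the derived state '1' for Trait 3, supporting them as a clade.
Most parsimonious ingroup topology: ((((Taxon 1,Taxon 6),Taxon 9),Taxon 2),Taxon 7).
Changes per character on this tree: Trait 1: 1; Trait 2: 1; Trait 3: 1.
Total = 3.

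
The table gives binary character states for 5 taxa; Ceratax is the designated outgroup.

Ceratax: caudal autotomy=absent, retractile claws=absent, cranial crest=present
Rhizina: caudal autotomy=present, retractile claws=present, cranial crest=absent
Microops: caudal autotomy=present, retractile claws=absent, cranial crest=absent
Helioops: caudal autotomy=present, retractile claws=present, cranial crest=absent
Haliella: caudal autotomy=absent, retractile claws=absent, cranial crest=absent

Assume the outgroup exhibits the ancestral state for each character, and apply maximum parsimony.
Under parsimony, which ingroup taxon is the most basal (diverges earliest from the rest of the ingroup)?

Character polarity is set by the outgroup: the derived state is whichever differs from the outgroup's state, so for cranial crest the derived state is 'absent', and for the remaining characters it is 'present'.
Only Helioops, Microops, and Rhizina show the derived state 'present' for caudal autotomy, supporting them as a clade.
Only Helioops and Rhizina show the derived state 'present' for retractile claws, supporting them as a clade.
cranial crest (derived state 'absent') is shared by all ingroup taxa — unites the whole ingroup.
Most parsimonious ingroup topology: (((Rhizina,Helioops),Microops),Haliella).
Haliella is sister to the clade containing all other ingroup taxa, so it is the earliest-diverging (most basal) ingroup lineage.

Haliella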